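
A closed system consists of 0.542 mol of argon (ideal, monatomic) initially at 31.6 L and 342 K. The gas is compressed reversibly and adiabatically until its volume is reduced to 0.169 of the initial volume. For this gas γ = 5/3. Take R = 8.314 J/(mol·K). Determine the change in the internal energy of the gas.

5250 J

P₁ = nRT₁/V₁ = 0.542×8.314×342/31.6 = 48.8 kPa.
Adiabatic: TV^(γ−1) = const ⇒ T₂ = 342×(5.92)^0.667 = 1120 K; PV^γ = const ⇒ P₂ = 944 kPa.
For an ideal gas ΔU = nCvΔT with Cv = (3/2)R = 12.5 J/(mol·K).
ΔU = 0.542×12.5×(1120−342) = 5250 J.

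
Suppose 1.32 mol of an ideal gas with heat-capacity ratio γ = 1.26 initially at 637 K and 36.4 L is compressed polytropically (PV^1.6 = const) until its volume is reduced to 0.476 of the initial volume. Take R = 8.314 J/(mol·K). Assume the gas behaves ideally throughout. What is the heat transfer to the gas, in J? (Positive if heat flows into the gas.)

8550 J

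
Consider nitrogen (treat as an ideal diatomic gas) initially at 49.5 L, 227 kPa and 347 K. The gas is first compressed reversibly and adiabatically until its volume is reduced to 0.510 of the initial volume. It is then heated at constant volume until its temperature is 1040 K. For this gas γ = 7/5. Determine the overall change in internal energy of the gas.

56100 J

n = P₁V₁/(RT₁) = 227×49.5/(8.314×347) = 3.89 mol.
Step 1 — Adiabatic: TV^(γ−1) = const ⇒ T₂ = 347×(1.96)^0.400 = 454 K; PV^γ = const ⇒ P₂ = 583 kPa.
ΔU = nCvΔT = 3.89×20.8×(454−347) = 8680 J.
Q = 0 for an adiabatic process, so W = −ΔU = -8680 J.
State after step 1: P = 583 kPa, V = 25.2 L, T = 454 K.
Step 2 — Isochoric: V stays 25.2 L; P/T = const ⇒ T₂ = 1040 K, P₂ = 1330 kPa.
W = 0 (no volume change).
ΔU = nCvΔT = 3.89×20.8×(1040−454) = 47400 J.
Q = ΔU = 47400 J.
Net over both steps: W = -8680 J, Q = 47400 J, ΔU = 56100 J.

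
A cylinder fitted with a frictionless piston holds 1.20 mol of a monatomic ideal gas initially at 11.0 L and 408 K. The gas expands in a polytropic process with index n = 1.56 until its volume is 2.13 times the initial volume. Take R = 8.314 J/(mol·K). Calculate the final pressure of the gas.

114 kPa

P₁ = nRT₁/V₁ = 1.20×8.314×408/11.0 = 370 kPa.
Polytropic n=1.56: T₂ = T₁(V₁/V₂)^(n−1) = 408×(0.469)^0.56 = 267 K; P₂ = P₁(V₁/V₂)^n = 114 kPa.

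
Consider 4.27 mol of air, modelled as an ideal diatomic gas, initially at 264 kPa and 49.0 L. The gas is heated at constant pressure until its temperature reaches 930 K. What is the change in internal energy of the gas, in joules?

50200 J

T₁ = P₁V₁/(nR) = 264×49.0/(4.27×8.314) = 364 K.
Isobaric: P stays 264 kPa; V/T = const ⇒ T₂ = 930 K, V₂ = 125 L.
For an ideal gas ΔU = nCvΔT with Cv = (5/2)R = 20.8 J/(mol·K).
ΔU = 4.27×20.8×(930−364) = 50200 J.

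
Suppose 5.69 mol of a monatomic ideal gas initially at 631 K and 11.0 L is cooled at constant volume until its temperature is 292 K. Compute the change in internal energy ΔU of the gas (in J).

P₁ = nRT₁/V₁ = 5.69×8.314×631/11.0 = 2710 kPa.
Isochoric: V stays 11.0 L; P/T = const ⇒ T₂ = 292 K, P₂ = 1260 kPa.
For an ideal gas ΔU = nCvΔT with Cv = (3/2)R = 12.5 J/(mol·K).
ΔU = 5.69×12.5×(292−631) = -24100 J.

-24100 J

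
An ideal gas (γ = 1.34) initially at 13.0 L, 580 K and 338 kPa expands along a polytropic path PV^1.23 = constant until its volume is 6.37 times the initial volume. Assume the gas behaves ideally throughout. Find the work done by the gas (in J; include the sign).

n = P₁V₁/(RT₁) = 338×13.0/(8.314×580) = 0.911 mol.
Polytropic n=1.23: T₂ = T₁(V₁/V₂)^(n−1) = 580×(0.157)^0.23 = 379 K; P₂ = P₁(V₁/V₂)^n = 34.7 kPa.
W = (P₁V₁−P₂V₂)/(n−1) = (338×13.0−34.7×82.8)/0.23 = 6630 J.

6630 J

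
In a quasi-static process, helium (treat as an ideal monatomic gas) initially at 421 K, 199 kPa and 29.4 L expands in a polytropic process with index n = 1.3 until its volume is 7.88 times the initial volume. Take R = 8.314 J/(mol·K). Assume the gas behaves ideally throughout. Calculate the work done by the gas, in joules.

9000 J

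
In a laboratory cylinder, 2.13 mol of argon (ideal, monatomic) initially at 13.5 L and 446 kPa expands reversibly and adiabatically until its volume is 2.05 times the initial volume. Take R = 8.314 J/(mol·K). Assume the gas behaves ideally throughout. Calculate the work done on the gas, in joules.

T₁ = P₁V₁/(nR) = 446×13.5/(2.13×8.314) = 340 K.
Adiabatic: TV^(γ−1) = const ⇒ T₂ = 340×(0.488)^0.667 = 211 K; PV^γ = const ⇒ P₂ = 135 kPa.
ΔU = nCvΔT = 2.13×12.5×(211−340) = -3430 J.
Q = 0 for an adiabatic process, so W = −ΔU = 3430 J.
Work done on the gas = −W_by = -3430 J.

-3430 J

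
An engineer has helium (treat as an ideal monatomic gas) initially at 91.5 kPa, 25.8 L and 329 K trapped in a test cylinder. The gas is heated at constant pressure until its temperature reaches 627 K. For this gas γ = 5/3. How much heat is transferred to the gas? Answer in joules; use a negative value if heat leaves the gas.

n = P₁V₁/(RT₁) = 91.5×25.8/(8.314×329) = 0.863 mol.
Isobaric: P stays 91.5 kPa; V/T = const ⇒ T₂ = 627 K, V₂ = 49.2 L.
W = PΔV = 91.5×(49.2−25.8) kPa·L = 2140 J.
ΔU = nCvΔT = 0.863×12.5×(627−329) = 3210 J.
Q = ΔU + W = nCpΔT = 5350 J.

5350 J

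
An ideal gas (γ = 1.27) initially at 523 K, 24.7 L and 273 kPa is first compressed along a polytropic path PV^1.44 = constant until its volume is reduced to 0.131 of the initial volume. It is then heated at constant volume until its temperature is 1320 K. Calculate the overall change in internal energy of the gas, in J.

38100 J

n = P₁V₁/(RT₁) = 273×24.7/(8.314×523) = 1.55 mol.
Step 1 — Polytropic n=1.44: T₂ = T₁(V₁/V₂)^(n−1) = 523×(7.63)^0.44 = 1280 K; P₂ = P₁(V₁/V₂)^n = 5100 kPa.
W = (P₁V₁−P₂V₂)/(n−1) = (273×24.7−5100×3.24)/0.44 = -22200 J.
ΔU = nCvΔT = 1.55×30.8×(1280−523) = 36100 J.
Q = ΔU + W = 13900 J.
State after step 1: P = 5100 kPa, V = 3.24 L, T = 1280 K.
Step 2 — Isochoric: V stays 3.24 L; P/T = const ⇒ T₂ = 1320 K, P₂ = 5260 kPa.
W = 0 (no volume change).
ΔU = nCvΔT = 1.55×30.8×(1320−1280) = 1950 J.
Q = ΔU = 1950 J.
Net over both steps: W = -22200 J, Q = 15900 J, ΔU = 38100 J.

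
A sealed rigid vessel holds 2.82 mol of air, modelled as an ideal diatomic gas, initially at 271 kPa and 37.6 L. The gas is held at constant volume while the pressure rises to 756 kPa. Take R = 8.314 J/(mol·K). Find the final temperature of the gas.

1210 K

T₁ = P₁V₁/(nR) = 271×37.6/(2.82×8.314) = 435 K.
Isochoric: V stays 37.6 L; P/T = const ⇒ T₂ = 1210 K, P₂ = 756 kPa.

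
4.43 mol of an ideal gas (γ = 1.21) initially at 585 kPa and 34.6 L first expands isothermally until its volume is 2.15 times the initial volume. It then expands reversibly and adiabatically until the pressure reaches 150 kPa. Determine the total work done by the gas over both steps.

25000 J

T₁ = P₁V₁/(nR) = 585×34.6/(4.43×8.314) = 550 K.
Step 1 — Isothermal: T stays 550 K; PV = const ⇒ V₂ = 74.4 L, P₂ = 272 kPa.
ΔU = 0 (ideal gas, T constant).
W = nRT ln(V₂/V₁) = 4.43×8.314×550×ln(2.15) = 15500 J.
Q = ΔU + W = 15500 J.
State after step 1: P = 272 kPa, V = 74.4 L, T = 550 K.
Step 2 — Adiabatic: T₂/T₁ = (P₂/P₁)^((γ−1)/γ) ⇒ T₂ = 550×(0.551)^0.174 = 496 K; V₂ = 122 L.
ΔU = nCvΔT = 4.43×39.6×(496−550) = -9460 J.
Q = 0 for an adiabatic process, so W = −ΔU = 9460 J.
Net over both steps: W = 25000 J, Q = 15500 J, ΔU = -9460 J.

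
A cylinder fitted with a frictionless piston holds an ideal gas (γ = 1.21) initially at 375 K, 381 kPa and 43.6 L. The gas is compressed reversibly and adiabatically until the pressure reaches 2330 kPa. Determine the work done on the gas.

29200 J

n = P₁V₁/(RT₁) = 381×43.6/(8.314×375) = 5.33 mol.
Adiabatic: T₂/T₁ = (P₂/P₁)^((γ−1)/γ) ⇒ T₂ = 375×(6.12)^0.174 = 513 K; V₂ = 9.76 L.
ΔU = nCvΔT = 5.33×39.6×(513−375) = 29200 J.
Q = 0 for an adiabatic process, so W = −ΔU = -29200 J.
Work done on the gas = −W_by = 29200 J.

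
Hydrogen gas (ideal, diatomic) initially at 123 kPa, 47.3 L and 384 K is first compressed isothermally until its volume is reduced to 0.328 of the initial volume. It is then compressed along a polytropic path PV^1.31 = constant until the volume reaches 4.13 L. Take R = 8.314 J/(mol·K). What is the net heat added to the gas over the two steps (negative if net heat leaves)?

-8630 J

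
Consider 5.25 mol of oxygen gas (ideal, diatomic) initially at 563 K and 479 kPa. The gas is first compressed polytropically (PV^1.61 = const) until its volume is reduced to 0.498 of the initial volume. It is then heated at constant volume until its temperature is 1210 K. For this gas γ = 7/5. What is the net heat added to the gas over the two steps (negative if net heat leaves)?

49300 J

V₁ = nRT₁/P₁ = 5.25×8.314×563/479 = 51.3 L.
Step 1 — Polytropic n=1.61: T₂ = T₁(V₁/V₂)^(n−1) = 563×(2.01)^0.61 = 861 K; P₂ = P₁(V₁/V₂)^n = 1470 kPa.
W = (P₁V₁−P₂V₂)/(n−1) = (479×51.3−1470×25.5)/0.61 = -21400 J.
ΔU = nCvΔT = 5.25×20.8×(861−563) = 32600 J.
Q = ΔU + W = 11200 J.
State after step 1: P = 1470 kPa, V = 25.5 L, T = 861 K.
Step 2 — Isochoric: V stays 25.5 L; P/T = const ⇒ T₂ = 1210 K, P₂ = 2070 kPa.
W = 0 (no volume change).
ΔU = nCvΔT = 5.25×20.8×(1210−861) = 38000 J.
Q = ΔU = 38000 J.
Net over both steps: W = -21400 J, Q = 49300 J, ΔU = 70600 J.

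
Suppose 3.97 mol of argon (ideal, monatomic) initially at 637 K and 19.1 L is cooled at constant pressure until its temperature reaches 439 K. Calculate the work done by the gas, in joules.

P₁ = nRT₁/V₁ = 3.97×8.314×637/19.1 = 1100 kPa.
Isobaric: P stays 1100 kPa; V/T = const ⇒ T₂ = 439 K, V₂ = 13.2 L.
W = PΔV = 1100×(13.2−19.1) kPa·L = -6540 J.

-6540 J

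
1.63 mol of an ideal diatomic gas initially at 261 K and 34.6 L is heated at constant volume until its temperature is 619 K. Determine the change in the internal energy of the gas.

12100 J

P₁ = nRT₁/V₁ = 1.63×8.314×261/34.6 = 102 kPa.
Isochoric: V stays 34.6 L; P/T = const ⇒ T₂ = 619 K, P₂ = 242 kPa.
For an ideal gas ΔU = nCvΔT with Cv = (5/2)R = 20.8 J/(mol·K).
ΔU = 1.63×20.8×(619−261) = 12100 J.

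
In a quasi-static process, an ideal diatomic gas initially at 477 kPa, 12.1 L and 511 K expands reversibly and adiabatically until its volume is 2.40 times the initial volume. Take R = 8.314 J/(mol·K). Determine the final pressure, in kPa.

140 kPa

Adiabatic: TV^(γ−1) = const ⇒ T₂ = 511×(0.417)^0.400 = 360 K; PV^γ = const ⇒ P₂ = 140 kPa.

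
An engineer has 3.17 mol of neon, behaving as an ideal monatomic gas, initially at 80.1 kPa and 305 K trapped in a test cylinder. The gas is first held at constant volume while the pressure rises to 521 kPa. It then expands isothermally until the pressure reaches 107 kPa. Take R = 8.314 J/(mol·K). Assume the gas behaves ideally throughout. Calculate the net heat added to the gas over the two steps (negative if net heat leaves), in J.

V₁ = nRT₁/P₁ = 3.17×8.314×305/80.1 = 100 L.
Step 1 — Isochoric: V stays 100 L; P/T = const ⇒ T₂ = 1980 K, P₂ = 521 kPa.
W = 0 (no volume change).
ΔU = nCvΔT = 3.17×12.5×(1980−305) = 66400 J.
Q = ΔU = 66400 J.
State after step 1: P = 521 kPa, V = 100 L, T = 1980 K.
Step 2 — Isothermal: T stays 1980 K; PV = const ⇒ V₂ = 489 L, P₂ = 107 kPa.
ΔU = 0 (ideal gas, T constant).
W = nRT ln(V₂/V₁) = 3.17×8.314×1980×ln(4.87) = 82800 J.
Q = ΔU + W = 82800 J.
Net over both steps: W = 82800 J, Q = 149000 J, ΔU = 66400 J.

149000 J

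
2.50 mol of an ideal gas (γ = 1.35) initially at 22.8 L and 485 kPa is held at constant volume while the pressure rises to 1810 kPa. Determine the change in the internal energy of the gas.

T₁ = P₁V₁/(nR) = 485×22.8/(2.50×8.314) = 532 K.
Isochoric: V stays 22.8 L; P/T = const ⇒ T₂ = 1990 K, P₂ = 1810 kPa.
For an ideal gas ΔU = nCvΔT with Cv = R/(γ−1) = 23.8 J/(mol·K).
ΔU = 2.50×23.8×(1990−532) = 86300 J.

86300 J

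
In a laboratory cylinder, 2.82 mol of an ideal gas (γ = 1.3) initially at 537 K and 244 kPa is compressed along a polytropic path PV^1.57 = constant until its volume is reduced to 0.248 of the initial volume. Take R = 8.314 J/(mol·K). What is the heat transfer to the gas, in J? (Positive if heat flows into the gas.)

24100 J

V₁ = nRT₁/P₁ = 2.82×8.314×537/244 = 51.6 L.
Polytropic n=1.57: T₂ = T₁(V₁/V₂)^(n−1) = 537×(4.03)^0.57 = 1190 K; P₂ = P₁(V₁/V₂)^n = 2180 kPa.
W = (P₁V₁−P₂V₂)/(n−1) = (244×51.6−2180×12.8)/0.57 = -26800 J.
ΔU = nCvΔT = 2.82×27.7×(1190−537) = 50900 J.
Q = ΔU + W = 24100 J.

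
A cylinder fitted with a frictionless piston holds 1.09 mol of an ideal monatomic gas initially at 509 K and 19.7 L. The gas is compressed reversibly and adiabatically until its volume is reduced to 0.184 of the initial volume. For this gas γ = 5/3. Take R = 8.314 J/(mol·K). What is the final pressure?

P₁ = nRT₁/V₁ = 1.09×8.314×509/19.7 = 234 kPa.
Adiabatic: TV^(γ−1) = const ⇒ T₂ = 509×(5.43)^0.667 = 1570 K; PV^γ = const ⇒ P₂ = 3930 kPa.

3930 kPa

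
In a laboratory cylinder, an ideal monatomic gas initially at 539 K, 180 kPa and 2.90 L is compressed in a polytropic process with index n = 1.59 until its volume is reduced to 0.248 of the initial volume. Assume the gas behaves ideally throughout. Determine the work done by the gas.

-1130 J

n = P₁V₁/(RT₁) = 180×2.90/(8.314×539) = 0.116 mol.
Polytropic n=1.59: T₂ = T₁(V₁/V₂)^(n−1) = 539×(4.03)^0.59 = 1230 K; P₂ = P₁(V₁/V₂)^n = 1650 kPa.
W = (P₁V₁−P₂V₂)/(n−1) = (180×2.90−1650×0.719)/0.59 = -1130 J.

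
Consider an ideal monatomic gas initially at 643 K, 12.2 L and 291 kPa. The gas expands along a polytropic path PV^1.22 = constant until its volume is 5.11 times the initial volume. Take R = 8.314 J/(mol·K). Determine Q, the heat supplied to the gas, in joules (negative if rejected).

3260 J

n = P₁V₁/(RT₁) = 291×12.2/(8.314×643) = 0.664 mol.
Polytropic n=1.22: T₂ = T₁(V₁/V₂)^(n−1) = 643×(0.196)^0.22 = 449 K; P₂ = P₁(V₁/V₂)^n = 39.8 kPa.
W = (P₁V₁−P₂V₂)/(n−1) = (291×12.2−39.8×62.3)/0.22 = 4870 J.
ΔU = nCvΔT = 0.664×12.5×(449−643) = -1610 J.
Q = ΔU + W = 3260 J.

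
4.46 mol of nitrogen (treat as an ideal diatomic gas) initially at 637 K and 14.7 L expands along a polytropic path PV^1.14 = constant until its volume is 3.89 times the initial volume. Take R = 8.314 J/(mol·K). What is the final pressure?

342 kPa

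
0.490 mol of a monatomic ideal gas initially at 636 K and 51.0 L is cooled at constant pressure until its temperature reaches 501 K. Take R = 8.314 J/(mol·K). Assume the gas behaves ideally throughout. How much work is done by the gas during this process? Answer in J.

-550 J

P₁ = nRT₁/V₁ = 0.490×8.314×636/51.0 = 50.8 kPa.
Isobaric: P stays 50.8 kPa; V/T = const ⇒ T₂ = 501 K, V₂ = 40.2 L.
W = PΔV = 50.8×(40.2−51.0) kPa·L = -550 J.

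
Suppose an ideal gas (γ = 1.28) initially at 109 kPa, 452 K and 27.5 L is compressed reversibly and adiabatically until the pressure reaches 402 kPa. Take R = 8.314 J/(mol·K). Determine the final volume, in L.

9.92 L

Adiabatic: T₂/T₁ = (P₂/P₁)^((γ−1)/γ) ⇒ T₂ = 452×(3.69)^0.219 = 601 K; V₂ = 9.92 L.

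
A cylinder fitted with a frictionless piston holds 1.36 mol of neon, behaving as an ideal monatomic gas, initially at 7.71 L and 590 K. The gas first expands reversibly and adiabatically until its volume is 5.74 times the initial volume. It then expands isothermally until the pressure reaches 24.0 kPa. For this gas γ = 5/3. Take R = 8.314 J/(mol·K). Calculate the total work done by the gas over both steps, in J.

P₁ = nRT₁/V₁ = 1.36×8.314×590/7.71 = 865 kPa.
Step 1 — Adiabatic: TV^(γ−1) = const ⇒ T₂ = 590×(0.174)^0.667 = 184 K; PV^γ = const ⇒ P₂ = 47.0 kPa.
ΔU = nCvΔT = 1.36×12.5×(184−590) = -6890 J.
Q = 0 for an adiabatic process, so W = −ΔU = 6890 J.
State after step 1: P = 47.0 kPa, V = 44.3 L, T = 184 K.
Step 2 — Isothermal: T stays 184 K; PV = const ⇒ V₂ = 86.7 L, P₂ = 24.0 kPa.
ΔU = 0 (ideal gas, T constant).
W = nRT ln(V₂/V₁) = 1.36×8.314×184×ln(1.96) = 1400 J.
Q = ΔU + W = 1400 J.
Net over both steps: W = 8280 J, Q = 1400 J, ΔU = -6890 J.

8280 J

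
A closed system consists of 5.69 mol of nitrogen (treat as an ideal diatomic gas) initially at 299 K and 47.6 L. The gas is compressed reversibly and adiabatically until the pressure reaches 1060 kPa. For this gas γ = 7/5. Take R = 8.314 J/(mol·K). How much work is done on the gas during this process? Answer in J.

P₁ = nRT₁/V₁ = 5.69×8.314×299/47.6 = 297 kPa.
Adiabatic: T₂/T₁ = (P₂/P₁)^((γ−1)/γ) ⇒ T₂ = 299×(3.57)^0.286 = 430 K; V₂ = 19.2 L.
ΔU = nCvΔT = 5.69×20.8×(430−299) = 15500 J.
Q = 0 for an adiabatic process, so W = −ΔU = -15500 J.
Work done on the gas = −W_by = 15500 J.

15500 J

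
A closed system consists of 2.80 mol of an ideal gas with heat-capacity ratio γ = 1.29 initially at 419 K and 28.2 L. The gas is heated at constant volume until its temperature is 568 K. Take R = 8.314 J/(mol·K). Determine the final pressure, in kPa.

469 kPa

P₁ = nRT₁/V₁ = 2.80×8.314×419/28.2 = 346 kPa.
Isochoric: V stays 28.2 L; P/T = const ⇒ T₂ = 568 K, P₂ = 469 kPa.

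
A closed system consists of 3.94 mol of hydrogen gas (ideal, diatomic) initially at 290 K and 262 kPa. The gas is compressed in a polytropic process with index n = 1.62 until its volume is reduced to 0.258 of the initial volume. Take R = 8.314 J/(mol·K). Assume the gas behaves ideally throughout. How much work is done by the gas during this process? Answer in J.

-20200 J

V₁ = nRT₁/P₁ = 3.94×8.314×290/262 = 36.3 L.
Polytropic n=1.62: T₂ = T₁(V₁/V₂)^(n−1) = 290×(3.88)^0.62 = 672 K; P₂ = P₁(V₁/V₂)^n = 2350 kPa.
W = (P₁V₁−P₂V₂)/(n−1) = (262×36.3−2350×9.35)/0.62 = -20200 J.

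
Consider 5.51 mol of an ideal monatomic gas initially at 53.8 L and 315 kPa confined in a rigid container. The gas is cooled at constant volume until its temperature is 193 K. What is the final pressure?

T₁ = P₁V₁/(nR) = 315×53.8/(5.51×8.314) = 370 K.
Isochoric: V stays 53.8 L; P/T = const ⇒ T₂ = 193 K, P₂ = 164 kPa.

164 kPa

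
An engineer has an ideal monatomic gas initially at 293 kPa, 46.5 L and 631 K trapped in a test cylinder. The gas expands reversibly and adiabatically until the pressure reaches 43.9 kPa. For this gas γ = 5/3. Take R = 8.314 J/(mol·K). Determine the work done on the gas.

n = P₁V₁/(RT₁) = 293×46.5/(8.314×631) = 2.60 mol.
Adiabatic: T₂/T₁ = (P₂/P₁)^((γ−1)/γ) ⇒ T₂ = 631×(0.150)^0.400 = 295 K; V₂ = 145 L.
ΔU = nCvΔT = 2.60×12.5×(295−631) = -10900 J.
Q = 0 for an adiabatic process, so W = −ΔU = 10900 J.
Work done on the gas = −W_by = -10900 J.

-10900 J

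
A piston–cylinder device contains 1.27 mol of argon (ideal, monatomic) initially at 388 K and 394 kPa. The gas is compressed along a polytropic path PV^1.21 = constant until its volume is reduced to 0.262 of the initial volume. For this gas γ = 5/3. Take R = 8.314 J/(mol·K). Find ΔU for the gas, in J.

2000 J

V₁ = nRT₁/P₁ = 1.27×8.314×388/394 = 10.4 L.
Polytropic n=1.21: T₂ = T₁(V₁/V₂)^(n−1) = 388×(3.82)^0.21 = 514 K; P₂ = P₁(V₁/V₂)^n = 1990 kPa.
For an ideal gas ΔU = nCvΔT with Cv = (3/2)R = 12.5 J/(mol·K).
ΔU = 1.27×12.5×(514−388) = 2000 J.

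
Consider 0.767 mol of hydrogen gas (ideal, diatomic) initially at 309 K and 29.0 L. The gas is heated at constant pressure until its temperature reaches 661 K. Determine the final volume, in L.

62.0 L

P₁ = nRT₁/V₁ = 0.767×8.314×309/29.0 = 67.9 kPa.
Isobaric: P stays 67.9 kPa; V/T = const ⇒ T₂ = 661 K, V₂ = 62.0 L.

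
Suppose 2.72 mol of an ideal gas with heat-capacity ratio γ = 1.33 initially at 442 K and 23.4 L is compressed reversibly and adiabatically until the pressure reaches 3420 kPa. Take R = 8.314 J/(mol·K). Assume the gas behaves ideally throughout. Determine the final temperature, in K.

741 K

P₁ = nRT₁/V₁ = 2.72×8.314×442/23.4 = 427 kPa.
Adiabatic: T₂/T₁ = (P₂/P₁)^((γ−1)/γ) ⇒ T₂ = 442×(8.01)^0.248 = 741 K; V₂ = 4.90 L.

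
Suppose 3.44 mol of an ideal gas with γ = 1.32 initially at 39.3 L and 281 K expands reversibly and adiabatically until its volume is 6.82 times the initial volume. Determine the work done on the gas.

-11500 J

P₁ = nRT₁/V₁ = 3.44×8.314×281/39.3 = 204 kPa.
Adiabatic: TV^(γ−1) = const ⇒ T₂ = 281×(0.147)^0.320 = 152 K; PV^γ = const ⇒ P₂ = 16.2 kPa.
ΔU = nCvΔT = 3.44×26.0×(152−281) = -11500 J.
Q = 0 for an adiabatic process, so W = −ΔU = 11500 J.
Work done on the gas = −W_by = -11500 J.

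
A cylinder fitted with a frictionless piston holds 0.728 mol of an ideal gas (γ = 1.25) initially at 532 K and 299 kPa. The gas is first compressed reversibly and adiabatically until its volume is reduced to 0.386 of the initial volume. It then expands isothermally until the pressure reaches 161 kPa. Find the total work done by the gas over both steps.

3930 J

V₁ = nRT₁/P₁ = 0.728×8.314×532/299 = 10.8 L.
Step 1 — Adiabatic: TV^(γ−1) = const ⇒ T₂ = 532×(2.59)^0.250 = 675 K; PV^γ = const ⇒ P₂ = 983 kPa.
ΔU = nCvΔT = 0.728×33.3×(675−532) = 3460 J.
Q = 0 for an adiabatic process, so W = −ΔU = -3460 J.
State after step 1: P = 983 kPa, V = 4.16 L, T = 675 K.
Step 2 — Isothermal: T stays 675 K; PV = const ⇒ V₂ = 25.4 L, P₂ = 161 kPa.
ΔU = 0 (ideal gas, T constant).
W = nRT ln(V₂/V₁) = 0.728×8.314×675×ln(6.10) = 7390 J.
Q = ΔU + W = 7390 J.
Net over both steps: W = 3930 J, Q = 7390 J, ΔU = 3460 J.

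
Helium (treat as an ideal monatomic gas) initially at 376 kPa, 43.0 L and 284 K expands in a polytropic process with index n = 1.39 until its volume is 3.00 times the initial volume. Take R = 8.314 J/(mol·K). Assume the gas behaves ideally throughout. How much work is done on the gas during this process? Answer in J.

n = P₁V₁/(RT₁) = 376×43.0/(8.314×284) = 6.85 mol.
Polytropic n=1.39: T₂ = T₁(V₁/V₂)^(n−1) = 284×(0.333)^0.39 = 185 K; P₂ = P₁(V₁/V₂)^n = 81.7 kPa.
W = (P₁V₁−P₂V₂)/(n−1) = (376×43.0−81.7×129)/0.39 = 14400 J.
Work done on the gas = −W_by = -14400 J.

-14400 J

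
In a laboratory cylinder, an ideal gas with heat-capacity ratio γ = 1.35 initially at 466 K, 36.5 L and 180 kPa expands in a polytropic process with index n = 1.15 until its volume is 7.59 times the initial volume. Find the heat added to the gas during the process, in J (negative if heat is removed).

6560 J

n = P₁V₁/(RT₁) = 180×36.5/(8.314×466) = 1.70 mol.
Polytropic n=1.15: T₂ = T₁(V₁/V₂)^(n−1) = 466×(0.132)^0.15 = 344 K; P₂ = P₁(V₁/V₂)^n = 17.5 kPa.
W = (P₁V₁−P₂V₂)/(n−1) = (180×36.5−17.5×277)/0.15 = 11500 J.
ΔU = nCvΔT = 1.70×23.8×(344−466) = -4920 J.
Q = ΔU + W = 6560 J.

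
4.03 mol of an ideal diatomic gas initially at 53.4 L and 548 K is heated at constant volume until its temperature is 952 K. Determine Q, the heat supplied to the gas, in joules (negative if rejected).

33800 J

P₁ = nRT₁/V₁ = 4.03×8.314×548/53.4 = 344 kPa.
Isochoric: V stays 53.4 L; P/T = const ⇒ T₂ = 952 K, P₂ = 597 kPa.
W = 0 (no volume change).
ΔU = nCvΔT = 4.03×20.8×(952−548) = 33800 J.
Q = ΔU = 33800 J.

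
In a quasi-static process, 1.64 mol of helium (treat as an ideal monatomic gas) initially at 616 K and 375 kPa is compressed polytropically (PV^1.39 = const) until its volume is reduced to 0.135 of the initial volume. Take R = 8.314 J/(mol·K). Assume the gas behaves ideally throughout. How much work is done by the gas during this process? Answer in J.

-25500 J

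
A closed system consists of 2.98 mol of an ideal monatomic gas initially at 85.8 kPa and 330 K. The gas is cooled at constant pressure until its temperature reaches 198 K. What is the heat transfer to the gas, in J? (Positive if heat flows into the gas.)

V₁ = nRT₁/P₁ = 2.98×8.314×330/85.8 = 95.3 L.
Isobaric: P stays 85.8 kPa; V/T = const ⇒ T₂ = 198 K, V₂ = 57.2 L.
W = PΔV = 85.8×(57.2−95.3) kPa·L = -3270 J.
ΔU = nCvΔT = 2.98×12.5×(198−330) = -4910 J.
Q = ΔU + W = nCpΔT = -8180 J.

-8180 J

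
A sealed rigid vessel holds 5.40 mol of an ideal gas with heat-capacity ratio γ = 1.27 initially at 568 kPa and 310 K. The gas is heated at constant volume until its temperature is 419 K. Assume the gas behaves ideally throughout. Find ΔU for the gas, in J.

V₁ = nRT₁/P₁ = 5.40×8.314×310/568 = 24.5 L.
Isochoric: V stays 24.5 L; P/T = const ⇒ T₂ = 419 K, P₂ = 768 kPa.
For an ideal gas ΔU = nCvΔT with Cv = R/(γ−1) = 30.8 J/(mol·K).
ΔU = 5.40×30.8×(419−310) = 18100 J.

18100 J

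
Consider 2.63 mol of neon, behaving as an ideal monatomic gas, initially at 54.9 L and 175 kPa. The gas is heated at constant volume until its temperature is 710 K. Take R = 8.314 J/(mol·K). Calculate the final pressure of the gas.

T₁ = P₁V₁/(nR) = 175×54.9/(2.63×8.314) = 439 K.
Isochoric: V stays 54.9 L; P/T = const ⇒ T₂ = 710 K, P₂ = 283 kPa.

283 kPa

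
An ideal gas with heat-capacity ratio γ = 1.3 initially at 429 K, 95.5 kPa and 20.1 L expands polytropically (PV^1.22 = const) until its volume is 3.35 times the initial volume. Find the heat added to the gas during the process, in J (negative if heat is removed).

n = P₁V₁/(RT₁) = 95.5×20.1/(8.314×429) = 0.538 mol.
Polytropic n=1.22: T₂ = T₁(V₁/V₂)^(n−1) = 429×(0.299)^0.22 = 329 K; P₂ = P₁(V₁/V₂)^n = 21.8 kPa.
W = (P₁V₁−P₂V₂)/(n−1) = (95.5×20.1−21.8×67.3)/0.22 = 2040 J.
ΔU = nCvΔT = 0.538×27.7×(329−429) = -1490 J.
Q = ΔU + W = 543 J.

543 J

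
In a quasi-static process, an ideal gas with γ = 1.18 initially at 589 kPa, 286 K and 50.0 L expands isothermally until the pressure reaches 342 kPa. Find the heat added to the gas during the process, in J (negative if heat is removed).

16000 J

n = P₁V₁/(RT₁) = 589×50.0/(8.314×286) = 12.4 mol.
Isothermal: T stays 286 K; PV = const ⇒ V₂ = 86.1 L, P₂ = 342 kPa.
ΔU = 0 (ideal gas, T constant).
W = nRT ln(V₂/V₁) = 12.4×8.314×286×ln(1.72) = 16000 J.
Q = ΔU + W = 16000 J.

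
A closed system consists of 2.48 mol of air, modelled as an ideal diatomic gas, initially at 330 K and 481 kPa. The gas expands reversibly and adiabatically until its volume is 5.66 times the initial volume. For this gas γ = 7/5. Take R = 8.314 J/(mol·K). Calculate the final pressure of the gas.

42.5 kPa

V₁ = nRT₁/P₁ = 2.48×8.314×330/481 = 14.1 L.
Adiabatic: TV^(γ−1) = const ⇒ T₂ = 330×(0.177)^0.400 = 165 K; PV^γ = const ⇒ P₂ = 42.5 kPa.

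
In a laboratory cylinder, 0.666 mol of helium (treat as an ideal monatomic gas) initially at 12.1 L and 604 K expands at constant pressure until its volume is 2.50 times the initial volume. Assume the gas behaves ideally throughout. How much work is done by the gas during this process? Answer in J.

P₁ = nRT₁/V₁ = 0.666×8.314×604/12.1 = 276 kPa.
Isobaric: P stays 276 kPa; V/T = const ⇒ T₂ = 1510 K, V₂ = 30.2 L.
W = PΔV = 276×(30.2−12.1) kPa·L = 5020 J.

5020 J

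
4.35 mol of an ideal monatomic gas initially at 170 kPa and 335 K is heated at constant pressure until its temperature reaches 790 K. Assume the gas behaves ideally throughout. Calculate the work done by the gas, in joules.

16500 J

V₁ = nRT₁/P₁ = 4.35×8.314×335/170 = 71.3 L.
Isobaric: P stays 170 kPa; V/T = const ⇒ T₂ = 790 K, V₂ = 168 L.
W = PΔV = 170×(168−71.3) kPa·L = 16500 J.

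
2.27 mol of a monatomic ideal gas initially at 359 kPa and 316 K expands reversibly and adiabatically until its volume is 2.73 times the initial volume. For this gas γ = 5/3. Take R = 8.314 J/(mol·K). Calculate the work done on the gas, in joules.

-4370 J

V₁ = nRT₁/P₁ = 2.27×8.314×316/359 = 16.6 L.
Adiabatic: TV^(γ−1) = const ⇒ T₂ = 316×(0.366)^0.667 = 162 K; PV^γ = const ⇒ P₂ = 67.3 kPa.
ΔU = nCvΔT = 2.27×12.5×(162−316) = -4370 J.
Q = 0 for an adiabatic process, so W = −ΔU = 4370 J.
Work done on the gas = −W_by = -4370 J.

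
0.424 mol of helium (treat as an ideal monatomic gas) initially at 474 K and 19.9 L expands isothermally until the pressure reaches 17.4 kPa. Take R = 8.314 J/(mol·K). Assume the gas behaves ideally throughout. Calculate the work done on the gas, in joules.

P₁ = nRT₁/V₁ = 0.424×8.314×474/19.9 = 84.0 kPa.
Isothermal: T stays 474 K; PV = const ⇒ V₂ = 96.0 L, P₂ = 17.4 kPa.
W = nRT ln(V₂/V₁) = 0.424×8.314×474×ln(4.83) = 2630 J.
Work done on the gas = −W_by = -2630 J.

-2630 J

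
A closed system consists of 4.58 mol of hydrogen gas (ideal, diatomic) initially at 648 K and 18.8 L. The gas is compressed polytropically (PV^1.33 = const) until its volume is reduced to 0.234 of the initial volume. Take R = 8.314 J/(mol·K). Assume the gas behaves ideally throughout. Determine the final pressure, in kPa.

P₁ = nRT₁/V₁ = 4.58×8.314×648/18.8 = 1310 kPa.
Polytropic n=1.33: T₂ = T₁(V₁/V₂)^(n−1) = 648×(4.27)^0.33 = 1050 K; P₂ = P₁(V₁/V₂)^n = 9060 kPa.

9060 kPa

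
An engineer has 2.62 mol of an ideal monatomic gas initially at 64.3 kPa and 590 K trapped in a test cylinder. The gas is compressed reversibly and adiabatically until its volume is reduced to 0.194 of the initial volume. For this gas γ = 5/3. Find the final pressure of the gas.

V₁ = nRT₁/P₁ = 2.62×8.314×590/64.3 = 200 L.
Adiabatic: TV^(γ−1) = const ⇒ T₂ = 590×(5.15)^0.667 = 1760 K; PV^γ = const ⇒ P₂ = 989 kPa.

989 kPa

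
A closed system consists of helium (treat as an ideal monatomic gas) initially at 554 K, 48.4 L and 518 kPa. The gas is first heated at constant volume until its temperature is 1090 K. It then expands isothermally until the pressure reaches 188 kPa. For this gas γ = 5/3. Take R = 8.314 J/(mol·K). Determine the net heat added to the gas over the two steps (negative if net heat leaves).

120000 J

n = P₁V₁/(RT₁) = 518×48.4/(8.314×554) = 5.44 mol.
Step 1 — Isochoric: V stays 48.4 L; P/T = const ⇒ T₂ = 1090 K, P₂ = 1020 kPa.
W = 0 (no volume change).
ΔU = nCvΔT = 5.44×12.5×(1090−554) = 36400 J.
Q = ΔU = 36400 J.
State after step 1: P = 1020 kPa, V = 48.4 L, T = 1090 K.
Step 2 — Isothermal: T stays 1090 K; PV = const ⇒ V₂ = 262 L, P₂ = 188 kPa.
ΔU = 0 (ideal gas, T constant).
W = nRT ln(V₂/V₁) = 5.44×8.314×1090×ln(5.42) = 83400 J.
Q = ΔU + W = 83400 J.
Net over both steps: W = 83400 J, Q = 120000 J, ΔU = 36400 J.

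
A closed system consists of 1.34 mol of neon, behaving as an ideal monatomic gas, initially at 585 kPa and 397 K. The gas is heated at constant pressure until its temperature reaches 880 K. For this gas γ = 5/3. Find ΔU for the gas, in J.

V₁ = nRT₁/P₁ = 1.34×8.314×397/585 = 7.56 L.
Isobaric: P stays 585 kPa; V/T = const ⇒ T₂ = 880 K, V₂ = 16.8 L.
For an ideal gas ΔU = nCvΔT with Cv = (3/2)R = 12.5 J/(mol·K).
ΔU = 1.34×12.5×(880−397) = 8070 J.

8070 J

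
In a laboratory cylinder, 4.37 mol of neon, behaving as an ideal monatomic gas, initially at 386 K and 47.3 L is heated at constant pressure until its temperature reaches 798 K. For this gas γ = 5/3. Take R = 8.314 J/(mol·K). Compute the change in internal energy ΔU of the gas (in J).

P₁ = nRT₁/V₁ = 4.37×8.314×386/47.3 = 296 kPa.
Isobaric: P stays 296 kPa; V/T = const ⇒ T₂ = 798 K, V₂ = 97.8 L.
For an ideal gas ΔU = nCvΔT with Cv = (3/2)R = 12.5 J/(mol·K).
ΔU = 4.37×12.5×(798−386) = 22500 J.

22500 J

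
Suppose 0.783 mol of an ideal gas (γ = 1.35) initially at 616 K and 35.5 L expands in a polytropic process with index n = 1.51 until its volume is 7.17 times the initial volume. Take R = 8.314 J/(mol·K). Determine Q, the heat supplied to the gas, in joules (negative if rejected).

-2280 J

P₁ = nRT₁/V₁ = 0.783×8.314×616/35.5 = 113 kPa.
Polytropic n=1.51: T₂ = T₁(V₁/V₂)^(n−1) = 616×(0.139)^0.51 = 226 K; P₂ = P₁(V₁/V₂)^n = 5.77 kPa.
W = (P₁V₁−P₂V₂)/(n−1) = (113×35.5−5.77×255)/0.51 = 4980 J.
ΔU = nCvΔT = 0.783×23.8×(226−616) = -7260 J.
Q = ΔU + W = -2280 J.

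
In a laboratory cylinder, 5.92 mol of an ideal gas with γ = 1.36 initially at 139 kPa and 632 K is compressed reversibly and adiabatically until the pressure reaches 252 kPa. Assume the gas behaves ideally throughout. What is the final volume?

144 L

V₁ = nRT₁/P₁ = 5.92×8.314×632/139 = 224 L.
Adiabatic: T₂/T₁ = (P₂/P₁)^((γ−1)/γ) ⇒ T₂ = 632×(1.81)^0.265 = 740 K; V₂ = 144 L.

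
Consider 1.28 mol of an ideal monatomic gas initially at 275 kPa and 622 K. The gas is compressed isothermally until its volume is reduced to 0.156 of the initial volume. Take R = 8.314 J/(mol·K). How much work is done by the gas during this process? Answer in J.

-12300 J

V₁ = nRT₁/P₁ = 1.28×8.314×622/275 = 24.1 L.
Isothermal: T stays 622 K; PV = const ⇒ V₂ = 3.75 L, P₂ = 1760 kPa.
W = nRT ln(V₂/V₁) = 1.28×8.314×622×ln(0.156) = -12300 J.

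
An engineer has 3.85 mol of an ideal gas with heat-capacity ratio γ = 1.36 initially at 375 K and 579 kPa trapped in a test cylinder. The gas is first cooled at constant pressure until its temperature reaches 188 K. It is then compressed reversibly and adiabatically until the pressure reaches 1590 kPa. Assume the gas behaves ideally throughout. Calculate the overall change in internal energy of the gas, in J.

V₁ = nRT₁/P₁ = 3.85×8.314×375/579 = 20.7 L.
Step 1 — Isobaric: P stays 579 kPa; V/T = const ⇒ T₂ = 188 K, V₂ = 10.4 L.
W = PΔV = 579×(10.4−20.7) kPa·L = -5990 J.
ΔU = nCvΔT = 3.85×23.1×(188−375) = -16600 J.
Q = ΔU + W = nCpΔT = -22600 J.
State after step 1: P = 579 kPa, V = 10.4 L, T = 188 K.
Step 2 — Adiabatic: T₂/T₁ = (P₂/P₁)^((γ−1)/γ) ⇒ T₂ = 188×(2.75)^0.265 = 246 K; V₂ = 4.94 L.
ΔU = nCvΔT = 3.85×23.1×(246−188) = 5120 J.
Q = 0 for an adiabatic process, so W = −ΔU = -5120 J.
Net over both steps: W = -11100 J, Q = -22600 J, ΔU = -11500 J.

-11500 J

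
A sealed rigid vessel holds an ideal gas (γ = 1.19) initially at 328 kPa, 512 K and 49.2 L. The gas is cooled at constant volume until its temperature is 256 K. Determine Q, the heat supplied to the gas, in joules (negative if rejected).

-42500 J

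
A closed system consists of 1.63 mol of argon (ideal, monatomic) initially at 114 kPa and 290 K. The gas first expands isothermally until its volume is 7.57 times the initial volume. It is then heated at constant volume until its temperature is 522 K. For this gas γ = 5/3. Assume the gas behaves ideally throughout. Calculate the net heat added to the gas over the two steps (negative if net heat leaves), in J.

12700 J

V₁ = nRT₁/P₁ = 1.63×8.314×290/114 = 34.5 L.
Step 1 — Isothermal: T stays 290 K; PV = const ⇒ V₂ = 261 L, P₂ = 15.1 kPa.
ΔU = 0 (ideal gas, T constant).
W = nRT ln(V₂/V₁) = 1.63×8.314×290×ln(7.57) = 7960 J.
Q = ΔU + W = 7960 J.
State after step 1: P = 15.1 kPa, V = 261 L, T = 290 K.
Step 2 — Isochoric: V stays 261 L; P/T = const ⇒ T₂ = 522 K, P₂ = 27.1 kPa.
W = 0 (no volume change).
ΔU = nCvΔT = 1.63×12.5×(522−290) = 4720 J.
Q = ΔU = 4720 J.
Net over both steps: W = 7960 J, Q = 12700 J, ΔU = 4720 J.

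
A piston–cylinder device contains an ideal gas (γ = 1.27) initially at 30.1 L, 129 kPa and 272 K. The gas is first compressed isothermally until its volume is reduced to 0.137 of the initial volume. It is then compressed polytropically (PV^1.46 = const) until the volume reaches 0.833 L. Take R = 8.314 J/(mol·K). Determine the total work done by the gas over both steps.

-16900 J

n = P₁V₁/(RT₁) = 129×30.1/(8.314×272) = 1.72 mol.
Step 1 — Isothermal: T stays 272 K; PV = const ⇒ V₂ = 4.12 L, P₂ = 942 kPa.
ΔU = 0 (ideal gas, T constant).
W = nRT ln(V₂/V₁) = 1.72×8.314×272×ln(0.137) = -7720 J.
Q = ΔU + W = -7720 J.
State after step 1: P = 942 kPa, V = 4.12 L, T = 272 K.
Step 2 — Polytropic n=1.46: T₂ = T₁(V₁/V₂)^(n−1) = 272×(4.95)^0.46 = 568 K; P₂ = P₁(V₁/V₂)^n = 9730 kPa.
W = (P₁V₁−P₂V₂)/(n−1) = (942×4.12−9730×0.833)/0.46 = -9180 J.
ΔU = nCvΔT = 1.72×30.8×(568−272) = 15600 J.
Q = ΔU + W = 6460 J.
Net over both steps: W = -16900 J, Q = -1260 J, ΔU = 15600 J.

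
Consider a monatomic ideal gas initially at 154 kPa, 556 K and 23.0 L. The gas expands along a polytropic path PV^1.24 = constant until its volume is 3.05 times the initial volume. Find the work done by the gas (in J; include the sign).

3470 J

n = P₁V₁/(RT₁) = 154×23.0/(8.314×556) = 0.766 mol.
Polytropic n=1.24: T₂ = T₁(V₁/V₂)^(n−1) = 556×(0.328)^0.24 = 425 K; P₂ = P₁(V₁/V₂)^n = 38.6 kPa.
W = (P₁V₁−P₂V₂)/(n−1) = (154×23.0−38.6×70.1)/0.24 = 3470 J.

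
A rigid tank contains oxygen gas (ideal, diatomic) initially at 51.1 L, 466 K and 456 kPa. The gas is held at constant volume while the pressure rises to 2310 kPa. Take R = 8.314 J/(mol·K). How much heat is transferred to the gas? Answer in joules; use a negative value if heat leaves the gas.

237000 J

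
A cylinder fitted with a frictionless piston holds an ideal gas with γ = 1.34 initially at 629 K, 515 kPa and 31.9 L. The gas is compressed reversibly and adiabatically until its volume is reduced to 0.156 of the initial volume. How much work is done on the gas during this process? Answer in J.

42600 J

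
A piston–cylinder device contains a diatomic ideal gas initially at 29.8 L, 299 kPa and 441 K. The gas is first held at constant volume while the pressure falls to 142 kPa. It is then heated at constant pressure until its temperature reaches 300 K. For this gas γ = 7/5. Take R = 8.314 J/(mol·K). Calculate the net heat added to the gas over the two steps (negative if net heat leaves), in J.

-5290 J

n = P₁V₁/(RT₁) = 299×29.8/(8.314×441) = 2.43 mol.
Step 1 — Isochoric: V stays 29.8 L; P/T = const ⇒ T₂ = 209 K, P₂ = 142 kPa.
W = 0 (no volume change).
ΔU = nCvΔT = 2.43×20.8×(209−441) = -11700 J.
Q = ΔU = -11700 J.
State after step 1: P = 142 kPa, V = 29.8 L, T = 209 K.
Step 2 — Isobaric: P stays 142 kPa; V/T = const ⇒ T₂ = 300 K, V₂ = 42.7 L.
W = PΔV = 142×(42.7−29.8) kPa·L = 1830 J.
ΔU = nCvΔT = 2.43×20.8×(300−209) = 4570 J.
Q = ΔU + W = nCpΔT = 6400 J.
Net over both steps: W = 1830 J, Q = -5290 J, ΔU = -7120 J.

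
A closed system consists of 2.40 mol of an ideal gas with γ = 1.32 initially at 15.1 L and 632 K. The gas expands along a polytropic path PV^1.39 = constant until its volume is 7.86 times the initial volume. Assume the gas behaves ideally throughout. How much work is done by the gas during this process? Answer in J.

17900 J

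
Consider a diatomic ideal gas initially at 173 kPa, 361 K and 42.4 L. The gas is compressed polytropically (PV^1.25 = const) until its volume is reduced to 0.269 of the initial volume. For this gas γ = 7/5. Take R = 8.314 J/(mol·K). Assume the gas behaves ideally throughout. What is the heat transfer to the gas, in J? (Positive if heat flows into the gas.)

n = P₁V₁/(RT₁) = 173×42.4/(8.314×361) = 2.44 mol.
Polytropic n=1.25: T₂ = T₁(V₁/V₂)^(n−1) = 361×(3.72)^0.25 = 501 K; P₂ = P₁(V₁/V₂)^n = 893 kPa.
W = (P₁V₁−P₂V₂)/(n−1) = (173×42.4−893×11.4)/0.25 = -11400 J.
ΔU = nCvΔT = 2.44×20.8×(501−361) = 7130 J.
Q = ΔU + W = -4280 J.

-4280 J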